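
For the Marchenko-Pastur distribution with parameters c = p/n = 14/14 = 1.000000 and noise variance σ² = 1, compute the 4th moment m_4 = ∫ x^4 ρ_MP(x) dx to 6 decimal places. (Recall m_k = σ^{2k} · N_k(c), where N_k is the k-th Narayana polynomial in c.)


E[X⁴] = σ⁸ (1 + 6c + 6c² + c³) (fourth MP moment). With σ² = 1 (so σ⁸ = 1) and c = 14/14 = 1.000000: E[X⁴] = 1 · (1 + 6·1.000000 + 6·(1.000000)² + (1.000000)³) = 1 · 14.000000.

So E[X^4] = 14.000000.


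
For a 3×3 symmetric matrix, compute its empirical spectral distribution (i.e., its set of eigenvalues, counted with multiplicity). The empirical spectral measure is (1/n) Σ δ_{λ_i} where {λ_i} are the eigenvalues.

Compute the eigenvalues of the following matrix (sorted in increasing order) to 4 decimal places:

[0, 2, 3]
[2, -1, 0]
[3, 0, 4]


Since M is real symmetric, all three eigenvalues are real; they are the roots of det(λI − M) = λ³ − (tr M) λ² + s λ − det M, where s is the sum of the principal 2×2 minors.
tr M = 0 + (-1) + 4 = 3.
s = (0·(-1) − 2²) + (0·4 − 3²) + ((-1)·4 − 0²) = -4 + (-9) + (-4) = -17.
det M (expand along row 1) = 0·(-4) − 2·8 + 3·3 = -7.
Characteristic polynomial: λ³ − 3λ² − 17λ + 7 = 0.
Substitute λ = y + (tr M)/3 = y + 1.000000 to remove the quadratic term: y³ + p·y + q = 0 with p = s − (tr M)²/3 = -20.000000 and q = −2(tr M)³/27 + (tr M)·s/3 − det M = -12.000000.
Three real roots ⇒ use the trigonometric (Viète) form: r = 2√(−p/3) = 5.163978, φ = arccos(3q/(p·r)) = arccos(0.348569) = 1.214753 rad.
y_k = r·cos(φ/3 − 2πk/3) for k = 0, 1, 2 gives y = 4.746392, -0.611429, -4.134963.
λ_k = y_k + 1.000000 gives λ = 5.7464, 0.3886, -3.1350 (check: the sum is 3.0000 = tr M).

Eigenvalues sorted in increasing order: [-3.1350, 0.3886, 5.7464].


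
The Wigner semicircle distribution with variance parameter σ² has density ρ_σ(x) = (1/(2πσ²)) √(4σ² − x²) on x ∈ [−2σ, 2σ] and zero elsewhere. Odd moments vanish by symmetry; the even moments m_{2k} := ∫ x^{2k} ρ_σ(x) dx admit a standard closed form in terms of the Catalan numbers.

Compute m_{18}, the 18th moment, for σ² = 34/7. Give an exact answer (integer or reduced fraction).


By the scaled semicircle moment identity, m_{2k} = σ^{2k} · C_k with k = 9.
C_9 = (1/(k+1)) · C(2k, k) = (1/10) · C(18, 9) = (1/10) · 48620 = 4862.
σ^{2k} = (σ²)^k = (34/7)^9 = 60716992766464/40353607.

Therefore m_{18} = σ^{18} · C_9 = (60716992766464/40353607) · 4862 = 295206018830547968/40353607.


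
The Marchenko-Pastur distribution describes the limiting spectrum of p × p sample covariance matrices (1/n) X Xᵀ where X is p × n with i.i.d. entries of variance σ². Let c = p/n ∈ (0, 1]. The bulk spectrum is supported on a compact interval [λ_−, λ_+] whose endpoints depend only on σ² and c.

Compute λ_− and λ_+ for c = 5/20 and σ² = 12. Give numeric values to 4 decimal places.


c = 5/20 = 0.250000; √c = 0.500000.
λ_− = σ² (1 − √c)² = 12 · (1 − 0.500000)² = 12 · (0.500000)² = 3.000000.
λ_+ = σ² (1 + √c)² = 12 · (1 + 0.500000)² = 12 · (1.500000)² = 27.000000.

Rounded to 4 decimal places: λ_− ≈ 3.0000, λ_+ ≈ 27.0000.


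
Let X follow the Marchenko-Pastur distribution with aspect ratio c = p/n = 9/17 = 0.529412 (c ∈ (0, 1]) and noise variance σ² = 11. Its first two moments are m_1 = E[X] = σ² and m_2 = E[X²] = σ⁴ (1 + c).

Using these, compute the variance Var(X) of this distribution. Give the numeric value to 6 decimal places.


m_1 = E[X] = σ² = 11, so m_1² = 121.
m_2 = E[X²] = σ⁴ (1 + c) = 121 · (1 + 0.529412) = 121 · 1.529412 = 185.058824.
(Note m_2 − m_1² simplifies to c · σ⁴ = 0.529412 · 121.)

Var(X) = m_2 − m_1² = 185.058824 − 121 = 64.058824.


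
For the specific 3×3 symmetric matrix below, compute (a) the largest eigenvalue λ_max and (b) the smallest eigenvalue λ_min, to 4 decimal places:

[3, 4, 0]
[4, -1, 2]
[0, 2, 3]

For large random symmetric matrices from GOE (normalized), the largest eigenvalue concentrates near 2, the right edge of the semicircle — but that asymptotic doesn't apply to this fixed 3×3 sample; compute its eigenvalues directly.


Since M is real symmetric, all three eigenvalues are real; they are the roots of det(λI − M) = λ³ − (tr M) λ² + s λ − det M, where s is the sum of the principal 2×2 minors.
tr M = 3 + (-1) + 3 = 5.
s = (3·(-1) − 4²) + (3·3 − 0²) + ((-1)·3 − 2²) = -19 + 9 + (-7) = -17.
det M (expand along row 1) = 3·(-7) − 4·12 + 0·8 = -69.
Characteristic polynomial: λ³ − 5λ² − 17λ + 69 = 0.
Substitute λ = y + (tr M)/3 = y + 1.666667 to remove the quadratic term: y³ + p·y + q = 0 with p = s − (tr M)²/3 = -25.333333 and q = −2(tr M)³/27 + (tr M)·s/3 − det M = 31.407407.
Three real roots ⇒ use the trigonometric (Viète) form: r = 2√(−p/3) = 5.811865, φ = arccos(3q/(p·r)) = arccos(-0.639949) = 2.265228 rad.
y_k = r·cos(φ/3 − 2πk/3) for k = 0, 1, 2 gives y = 4.232313, 1.333333, -5.565646.
λ_k = y_k + 1.666667 gives λ = 5.8990, 3.0000, -3.8990 (check: the sum is 5.0000 = tr M).

Hence λ_max = 5.8990 and λ_min = -3.8990.


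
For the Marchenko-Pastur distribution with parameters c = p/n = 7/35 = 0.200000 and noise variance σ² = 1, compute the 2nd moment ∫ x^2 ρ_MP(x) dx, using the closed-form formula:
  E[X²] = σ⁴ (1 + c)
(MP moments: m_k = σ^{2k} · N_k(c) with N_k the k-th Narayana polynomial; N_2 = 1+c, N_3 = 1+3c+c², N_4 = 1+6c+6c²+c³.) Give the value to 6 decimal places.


E[X²] = σ⁴ (1 + c) (second MP moment). With σ² = 1 (so σ⁴ = 1) and c = 7/35 = 0.200000: E[X²] = 1 · (1 + 0.200000) = 1 · 1.200000.

So E[X^2] = 1.200000.


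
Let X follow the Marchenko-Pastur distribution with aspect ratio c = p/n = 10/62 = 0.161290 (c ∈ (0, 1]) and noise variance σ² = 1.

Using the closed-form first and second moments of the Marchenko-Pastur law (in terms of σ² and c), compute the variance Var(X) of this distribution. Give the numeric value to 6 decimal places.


Recall the MP moments m_1 = E[X] = σ² and m_2 = E[X²] = σ⁴ (1 + c).
m_1 = E[X] = σ² = 1, so m_1² = 1.
m_2 = E[X²] = σ⁴ (1 + c) = 1 · (1 + 0.161290) = 1 · 1.161290 = 1.161290.
(Note m_2 − m_1² simplifies to c · σ⁴ = 0.161290 · 1.)

Var(X) = m_2 − m_1² = 1.161290 − 1 = 0.161290.


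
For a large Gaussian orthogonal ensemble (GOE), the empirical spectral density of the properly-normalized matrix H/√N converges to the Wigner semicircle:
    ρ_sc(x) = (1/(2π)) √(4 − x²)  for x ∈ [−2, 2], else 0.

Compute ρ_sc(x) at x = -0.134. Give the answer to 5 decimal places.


ρ_sc(x) = (1/(2π)) √(4 − x²). With x = -0.134:
  4 − x² = 4 − (-0.134)² = 4 − 0.017956 = 3.982044.
  √(4 − x²) = 1.995506.
  1/(2π) = 0.159155.
  ρ_sc(-0.134) = 0.159155 · 1.995506 = 0.317595.

Rounded to 5 decimal places: ρ_sc(-0.134) ≈ 0.31759.


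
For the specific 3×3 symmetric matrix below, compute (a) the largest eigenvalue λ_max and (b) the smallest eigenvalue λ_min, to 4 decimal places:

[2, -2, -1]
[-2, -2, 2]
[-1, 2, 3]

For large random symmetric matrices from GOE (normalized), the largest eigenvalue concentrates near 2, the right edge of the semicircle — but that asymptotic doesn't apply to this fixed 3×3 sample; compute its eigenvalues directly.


Since M is real symmetric, all three eigenvalues are real; they are the roots of det(λI − M) = λ³ − (tr M) λ² + s λ − det M, where s is the sum of the principal 2×2 minors.
tr M = 2 + (-2) + 3 = 3.
s = (2·(-2) − (-2)²) + (2·3 − (-1)²) + ((-2)·3 − 2²) = -8 + 5 + (-10) = -13.
det M (expand along row 1) = 2·(-10) − (-2)·(-4) + (-1)·(-6) = -22.
Characteristic polynomial: λ³ − 3λ² − 13λ + 22 = 0.
Substitute λ = y + (tr M)/3 = y + 1.000000 to remove the quadratic term: y³ + p·y + q = 0 with p = s − (tr M)²/3 = -16.000000 and q = −2(tr M)³/27 + (tr M)·s/3 − det M = 7.000000.
Three real roots ⇒ use the trigonometric (Viète) form: r = 2√(−p/3) = 4.618802, φ = arccos(3q/(p·r)) = arccos(-0.284165) = 1.858931 rad.
y_k = r·cos(φ/3 − 2πk/3) for k = 0, 1, 2 gives y = 3.760099, 0.442931, -4.203030.
λ_k = y_k + 1.000000 gives λ = 4.7601, 1.4429, -3.2030 (check: the sum is 3.0000 = tr M).

Hence λ_max = 4.7601 and λ_min = -3.2030.


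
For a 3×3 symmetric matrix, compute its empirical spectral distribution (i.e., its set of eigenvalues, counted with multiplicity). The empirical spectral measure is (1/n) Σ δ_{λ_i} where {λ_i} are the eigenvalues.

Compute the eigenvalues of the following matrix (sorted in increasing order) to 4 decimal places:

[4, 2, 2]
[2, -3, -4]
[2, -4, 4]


Since M is real symmetric, all three eigenvalues are real; they are the roots of det(λI − M) = λ³ − (tr M) λ² + s λ − det M, where s is the sum of the principal 2×2 minors.
tr M = 4 + (-3) + 4 = 5.
s = (4·(-3) − 2²) + (4·4 − 2²) + ((-3)·4 − (-4)²) = -16 + 12 + (-28) = -32.
det M (expand along row 1) = 4·(-28) − 2·16 + 2·(-2) = -148.
Characteristic polynomial: λ³ − 5λ² − 32λ + 148 = 0.
Substitute λ = y + (tr M)/3 = y + 1.666667 to remove the quadratic term: y³ + p·y + q = 0 with p = s − (tr M)²/3 = -40.333333 and q = −2(tr M)³/27 + (tr M)·s/3 − det M = 85.407407.
Three real roots ⇒ use the trigonometric (Viète) form: r = 2√(−p/3) = 7.333333, φ = arccos(3q/(p·r)) = arccos(-0.866266) = 2.618475 rad.
y_k = r·cos(φ/3 − 2πk/3) for k = 0, 1, 2 gives y = 4.712874, 2.509253, -7.222128.
λ_k = y_k + 1.666667 gives λ = 6.3795, 4.1759, -5.5555 (check: the sum is 5.0000 = tr M).

Eigenvalues sorted in increasing order: [-5.5555, 4.1759, 6.3795].


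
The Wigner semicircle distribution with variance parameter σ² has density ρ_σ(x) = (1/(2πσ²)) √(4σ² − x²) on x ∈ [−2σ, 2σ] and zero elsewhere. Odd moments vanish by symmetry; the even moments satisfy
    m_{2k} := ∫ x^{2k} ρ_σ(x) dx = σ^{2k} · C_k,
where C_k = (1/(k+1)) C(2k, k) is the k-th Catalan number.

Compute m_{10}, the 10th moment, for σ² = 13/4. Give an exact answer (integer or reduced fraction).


By the scaled semicircle moment identity, m_{2k} = σ^{2k} · C_k with k = 5.
C_5 = (1/(k+1)) · C(2k, k) = (1/6) · C(10, 5) = (1/6) · 252 = 42.
σ^{2k} = (σ²)^k = (13/4)^5 = 371293/1024.

Therefore m_{10} = σ^{10} · C_5 = (371293/1024) · 42 = 7797153/512.


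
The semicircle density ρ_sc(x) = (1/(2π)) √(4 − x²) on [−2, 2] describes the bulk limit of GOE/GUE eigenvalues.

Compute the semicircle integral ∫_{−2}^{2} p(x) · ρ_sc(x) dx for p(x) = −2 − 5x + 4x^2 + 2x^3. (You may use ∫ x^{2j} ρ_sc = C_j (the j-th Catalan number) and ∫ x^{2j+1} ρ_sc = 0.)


Write p(x) = Σ a_i x^i, split into monomials and integrate each against ρ_sc separately.
Using ∫ x^{2j} ρ_sc = C_j = (1/(j+1)) C(2j, j) (Catalan numbers) and ∫ x^{2j+1} ρ_sc = 0 (odd monomials vanish by symmetry):
  i = 0 (even): a_0 · C_{0} = -2 · 1 = -2
  i = 1 (odd): ∫ x^1 ρ_sc = 0 (vanishes)
  i = 2 (even): a_2 · C_{1} = 4 · 1 = 4
  i = 3 (odd): ∫ x^3 ρ_sc = 0 (vanishes)

Summing the contributions: ∫_{−2}^{2} p(x) ρ_sc(x) dx = (-2) + 4 = 2.


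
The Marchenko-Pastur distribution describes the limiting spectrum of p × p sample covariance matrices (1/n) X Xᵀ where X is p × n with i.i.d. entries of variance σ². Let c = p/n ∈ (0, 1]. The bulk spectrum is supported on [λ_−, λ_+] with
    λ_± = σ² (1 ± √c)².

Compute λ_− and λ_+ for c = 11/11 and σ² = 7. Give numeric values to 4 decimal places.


c = 11/11 = 1.000000; √c = 1.000000.
λ_− = σ² (1 − √c)² = 7 · (1 − 1.000000)² = 7 · (0.000000)² = 0.000000.
λ_+ = σ² (1 + √c)² = 7 · (1 + 1.000000)² = 7 · (2.000000)² = 28.000000.

Rounded to 4 decimal places: λ_− ≈ 0.0000, λ_+ ≈ 28.0000.


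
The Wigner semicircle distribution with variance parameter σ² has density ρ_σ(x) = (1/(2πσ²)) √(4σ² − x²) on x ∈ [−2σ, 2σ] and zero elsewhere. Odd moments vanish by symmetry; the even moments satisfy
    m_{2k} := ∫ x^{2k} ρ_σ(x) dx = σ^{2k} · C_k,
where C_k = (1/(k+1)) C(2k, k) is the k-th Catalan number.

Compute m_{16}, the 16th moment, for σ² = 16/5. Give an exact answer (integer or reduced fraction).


By the scaled semicircle moment identity, m_{2k} = σ^{2k} · C_k with k = 8.
C_8 = (1/(k+1)) · C(2k, k) = (1/9) · C(16, 8) = (1/9) · 12870 = 1430.
σ^{2k} = (σ²)^k = (16/5)^8 = 4294967296/390625.

Therefore m_{16} = σ^{16} · C_8 = (4294967296/390625) · 1430 = 1228360646656/78125.


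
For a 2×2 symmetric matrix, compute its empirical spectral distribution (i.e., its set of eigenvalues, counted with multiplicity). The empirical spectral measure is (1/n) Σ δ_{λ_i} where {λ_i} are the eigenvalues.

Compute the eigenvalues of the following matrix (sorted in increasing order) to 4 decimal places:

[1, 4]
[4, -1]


Since M is real symmetric, both eigenvalues are real; they are the roots of det(λI − M) = λ² − (tr M) λ + det M.
tr M = 1 + (-1) = 0.
det M = 1·(-1) − 4² = -1 − 16 = -17.
Characteristic polynomial: λ² − 17 = 0.
Discriminant Δ = (tr M)² − 4·det M = 0 − (-68) = 68; √Δ = 8.246211.
λ = (tr M ± √Δ)/2 = (0 ± 8.246211)/2, giving (tr M − √Δ)/2 = -4.1231 and (tr M + √Δ)/2 = 4.1231.

Eigenvalues sorted in increasing order: [-4.1231, 4.1231].


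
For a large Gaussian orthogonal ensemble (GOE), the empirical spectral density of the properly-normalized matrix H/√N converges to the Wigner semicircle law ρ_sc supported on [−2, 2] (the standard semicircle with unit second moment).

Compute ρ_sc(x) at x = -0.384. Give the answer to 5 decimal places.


ρ_sc(x) = (1/(2π)) √(4 − x²). With x = -0.384:
  4 − x² = 4 − (-0.384)² = 4 − 0.147456 = 3.852544.
  √(4 − x²) = 1.962790.
  1/(2π) = 0.159155.
  ρ_sc(-0.384) = 0.159155 · 1.962790 = 0.312388.

Rounded to 5 decimal places: ρ_sc(-0.384) ≈ 0.31239.


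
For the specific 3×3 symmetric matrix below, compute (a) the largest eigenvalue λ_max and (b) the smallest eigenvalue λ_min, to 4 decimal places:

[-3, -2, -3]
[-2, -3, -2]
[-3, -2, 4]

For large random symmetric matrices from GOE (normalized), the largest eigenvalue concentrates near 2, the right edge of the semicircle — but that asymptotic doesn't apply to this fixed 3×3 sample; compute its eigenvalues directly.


Since M is real symmetric, all three eigenvalues are real; they are the roots of det(λI − M) = λ³ − (tr M) λ² + s λ − det M, where s is the sum of the principal 2×2 minors.
tr M = -3 + (-3) + 4 = -2.
s = ((-3)·(-3) − (-2)²) + ((-3)·4 − (-3)²) + ((-3)·4 − (-2)²) = 5 + (-21) + (-16) = -32.
det M (expand along row 1) = (-3)·(-16) − (-2)·(-14) + (-3)·(-5) = 35.
Characteristic polynomial: λ³ + 2λ² − 32λ − 35 = 0.
Substitute λ = y + (tr M)/3 = y − 0.666667 to remove the quadratic term: y³ + p·y + q = 0 with p = s − (tr M)²/3 = -33.333333 and q = −2(tr M)³/27 + (tr M)·s/3 − det M = -13.074074.
Three real roots ⇒ use the trigonometric (Viète) form: r = 2√(−p/3) = 6.666667, φ = arccos(3q/(p·r)) = arccos(0.176500) = 1.393367 rad.
y_k = r·cos(φ/3 − 2πk/3) for k = 0, 1, 2 gives y = 5.960437, -0.394058, -5.566379.
λ_k = y_k − 0.666667 gives λ = 5.2938, -1.0607, -6.2330 (check: the sum is -2.0000 = tr M).

Hence λ_max = 5.2938 and λ_min = -6.2330.


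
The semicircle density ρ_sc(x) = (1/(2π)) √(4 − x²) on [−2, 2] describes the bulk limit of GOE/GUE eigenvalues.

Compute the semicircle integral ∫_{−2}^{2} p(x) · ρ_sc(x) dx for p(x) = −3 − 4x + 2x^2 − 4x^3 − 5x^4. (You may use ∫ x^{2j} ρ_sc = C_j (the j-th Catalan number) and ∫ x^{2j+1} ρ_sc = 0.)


Write p(x) = Σ a_i x^i, split into monomials and integrate each against ρ_sc separately.
Using ∫ x^{2j} ρ_sc = C_j = (1/(j+1)) C(2j, j) (Catalan numbers) and ∫ x^{2j+1} ρ_sc = 0 (odd monomials vanish by symmetry):
  i = 0 (even): a_0 · C_{0} = -3 · 1 = -3
  i = 1 (odd): ∫ x^1 ρ_sc = 0 (vanishes)
  i = 2 (even): a_2 · C_{1} = 2 · 1 = 2
  i = 3 (odd): ∫ x^3 ρ_sc = 0 (vanishes)
  i = 4 (even): a_4 · C_{2} = -5 · 2 = -10

Summing the contributions: ∫_{−2}^{2} p(x) ρ_sc(x) dx = (-3) + 2 + (-10) = -11.


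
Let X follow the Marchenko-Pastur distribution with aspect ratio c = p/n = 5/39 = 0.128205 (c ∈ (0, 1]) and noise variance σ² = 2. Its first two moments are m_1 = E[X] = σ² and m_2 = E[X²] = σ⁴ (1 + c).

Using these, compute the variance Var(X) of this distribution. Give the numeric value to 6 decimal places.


m_1 = E[X] = σ² = 2, so m_1² = 4.
m_2 = E[X²] = σ⁴ (1 + c) = 4 · (1 + 0.128205) = 4 · 1.128205 = 4.512821.
(Note m_2 − m_1² simplifies to c · σ⁴ = 0.128205 · 4.)

Var(X) = m_2 − m_1² = 4.512821 − 4 = 0.512821.


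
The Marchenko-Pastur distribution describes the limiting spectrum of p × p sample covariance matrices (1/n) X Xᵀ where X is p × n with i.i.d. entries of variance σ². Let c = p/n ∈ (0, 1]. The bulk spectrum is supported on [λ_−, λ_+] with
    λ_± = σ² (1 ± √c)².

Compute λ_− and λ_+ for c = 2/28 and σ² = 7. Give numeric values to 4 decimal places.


c = 2/28 = 0.071429; √c = 0.267261.
λ_− = σ² (1 − √c)² = 7 · (1 − 0.267261)² = 7 · (0.732739)² = 3.758343.
λ_+ = σ² (1 + √c)² = 7 · (1 + 0.267261)² = 7 · (1.267261)² = 11.241657.

Rounded to 4 decimal places: λ_− ≈ 3.7583, λ_+ ≈ 11.2417.


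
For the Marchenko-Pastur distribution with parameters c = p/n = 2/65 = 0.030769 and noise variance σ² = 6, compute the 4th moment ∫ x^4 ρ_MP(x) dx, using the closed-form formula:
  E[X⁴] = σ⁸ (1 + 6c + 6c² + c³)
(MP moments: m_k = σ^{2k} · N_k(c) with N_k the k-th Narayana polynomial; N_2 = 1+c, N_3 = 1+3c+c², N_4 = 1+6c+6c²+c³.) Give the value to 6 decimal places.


E[X⁴] = σ⁸ (1 + 6c + 6c² + c³) (fourth MP moment). With σ² = 6 (so σ⁸ = 1296) and c = 2/65 = 0.030769: E[X⁴] = 1296 · (1 + 6·0.030769 + 6·(0.030769)² + (0.030769)³) = 1296 · 1.190325.

So E[X^4] = 1542.661185.


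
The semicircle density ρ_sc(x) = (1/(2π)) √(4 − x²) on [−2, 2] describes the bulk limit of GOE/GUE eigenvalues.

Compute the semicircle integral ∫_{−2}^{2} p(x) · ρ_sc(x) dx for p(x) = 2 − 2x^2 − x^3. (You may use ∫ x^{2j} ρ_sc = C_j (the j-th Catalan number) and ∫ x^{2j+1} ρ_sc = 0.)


Write p(x) = Σ a_i x^i, split into monomials and integrate each against ρ_sc separately.
Using ∫ x^{2j} ρ_sc = C_j = (1/(j+1)) C(2j, j) (Catalan numbers) and ∫ x^{2j+1} ρ_sc = 0 (odd monomials vanish by symmetry):
  i = 0 (even): a_0 · C_{0} = 2 · 1 = 2
  i = 2 (even): a_2 · C_{1} = -2 · 1 = -2
  i = 3 (odd): ∫ x^3 ρ_sc = 0 (vanishes)

Summing the contributions: ∫_{−2}^{2} p(x) ρ_sc(x) dx = 2 + (-2) = 0.


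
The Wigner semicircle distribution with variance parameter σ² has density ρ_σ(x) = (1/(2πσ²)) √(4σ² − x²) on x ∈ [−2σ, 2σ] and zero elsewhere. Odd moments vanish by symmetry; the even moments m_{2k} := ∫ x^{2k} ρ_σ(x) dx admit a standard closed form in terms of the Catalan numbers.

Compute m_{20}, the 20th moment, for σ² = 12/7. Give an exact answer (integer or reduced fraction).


By the scaled semicircle moment identity, m_{2k} = σ^{2k} · C_k with k = 10.
C_10 = (1/(k+1)) · C(2k, k) = (1/11) · C(20, 10) = (1/11) · 184756 = 16796.
σ^{2k} = (σ²)^k = (12/7)^10 = 61917364224/282475249.

Therefore m_{20} = σ^{20} · C_10 = (61917364224/282475249) · 16796 = 1039964049506304/282475249.


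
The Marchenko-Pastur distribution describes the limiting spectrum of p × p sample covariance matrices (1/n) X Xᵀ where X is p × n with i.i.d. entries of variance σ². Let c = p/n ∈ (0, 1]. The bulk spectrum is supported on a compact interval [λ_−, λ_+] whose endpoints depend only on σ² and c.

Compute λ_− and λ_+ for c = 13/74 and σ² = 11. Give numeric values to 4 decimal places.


c = 13/74 = 0.175676; √c = 0.419137.
λ_− = σ² (1 − √c)² = 11 · (1 − 0.419137)² = 11 · (0.580863)² = 3.711422.
λ_+ = σ² (1 + √c)² = 11 · (1 + 0.419137)² = 11 · (1.419137)² = 22.153443.

Rounded to 4 decimal places: λ_− ≈ 3.7114, λ_+ ≈ 22.1534.


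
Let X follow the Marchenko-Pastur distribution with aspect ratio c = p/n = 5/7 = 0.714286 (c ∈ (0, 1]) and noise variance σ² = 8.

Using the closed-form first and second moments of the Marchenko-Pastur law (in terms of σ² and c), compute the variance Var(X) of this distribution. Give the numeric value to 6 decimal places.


Recall the MP moments m_1 = E[X] = σ² and m_2 = E[X²] = σ⁴ (1 + c).
m_1 = E[X] = σ² = 8, so m_1² = 64.
m_2 = E[X²] = σ⁴ (1 + c) = 64 · (1 + 0.714286) = 64 · 1.714286 = 109.714286.
(Note m_2 − m_1² simplifies to c · σ⁴ = 0.714286 · 64.)

Var(X) = m_2 − m_1² = 109.714286 − 64 = 45.714286.


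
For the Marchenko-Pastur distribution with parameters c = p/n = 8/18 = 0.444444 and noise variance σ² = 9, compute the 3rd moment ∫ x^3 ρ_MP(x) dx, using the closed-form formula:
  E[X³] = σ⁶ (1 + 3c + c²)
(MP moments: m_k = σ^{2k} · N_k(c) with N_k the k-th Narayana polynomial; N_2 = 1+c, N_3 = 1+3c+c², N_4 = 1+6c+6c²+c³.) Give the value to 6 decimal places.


E[X³] = σ⁶ (1 + 3c + c²) (third MP moment). With σ² = 9 (so σ⁶ = 729) and c = 8/18 = 0.444444: E[X³] = 729 · (1 + 3·0.444444 + (0.444444)²) = 729 · 2.530864.

So E[X^3] = 1845.000000.


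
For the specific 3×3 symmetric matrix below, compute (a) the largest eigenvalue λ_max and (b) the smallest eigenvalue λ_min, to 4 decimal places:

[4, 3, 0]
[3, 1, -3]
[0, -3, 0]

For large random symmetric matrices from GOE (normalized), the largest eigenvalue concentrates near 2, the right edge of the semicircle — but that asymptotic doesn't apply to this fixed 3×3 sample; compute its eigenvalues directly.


Since M is real symmetric, all three eigenvalues are real; they are the roots of det(λI − M) = λ³ − (tr M) λ² + s λ − det M, where s is the sum of the principal 2×2 minors.
tr M = 4 + 1 + 0 = 5.
s = (4·1 − 3²) + (4·0 − 0²) + (1·0 − (-3)²) = -5 + 0 + (-9) = -14.
det M (expand along row 1) = 4·(-9) − 3·0 + 0·(-9) = -36.
Characteristic polynomial: λ³ − 5λ² − 14λ + 36 = 0.
Substitute λ = y + (tr M)/3 = y + 1.666667 to remove the quadratic term: y³ + p·y + q = 0 with p = s − (tr M)²/3 = -22.333333 and q = −2(tr M)³/27 + (tr M)·s/3 − det M = 3.407407.
Three real roots ⇒ use the trigonometric (Viète) form: r = 2√(−p/3) = 5.456902, φ = arccos(3q/(p·r)) = arccos(-0.083878) = 1.654773 rad.
y_k = r·cos(φ/3 − 2πk/3) for k = 0, 1, 2 gives y = 4.647599, 0.152730, -4.800329.
λ_k = y_k + 1.666667 gives λ = 6.3143, 1.8194, -3.1337 (check: the sum is 5.0000 = tr M).

Hence λ_max = 6.3143 and λ_min = -3.1337.


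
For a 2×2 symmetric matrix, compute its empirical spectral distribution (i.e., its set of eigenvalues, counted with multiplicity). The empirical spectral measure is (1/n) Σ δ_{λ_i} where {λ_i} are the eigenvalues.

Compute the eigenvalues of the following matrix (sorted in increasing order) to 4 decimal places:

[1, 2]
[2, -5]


Since M is real symmetric, both eigenvalues are real; they are the roots of det(λI − M) = λ² − (tr M) λ + det M.
tr M = 1 + (-5) = -4.
det M = 1·(-5) − 2² = -5 − 4 = -9.
Characteristic polynomial: λ² + 4λ − 9 = 0.
Discriminant Δ = (tr M)² − 4·det M = 16 − (-36) = 52; √Δ = 7.211103.
λ = (tr M ± √Δ)/2 = (-4 ± 7.211103)/2, giving (tr M − √Δ)/2 = -5.6056 and (tr M + √Δ)/2 = 1.6056.

Eigenvalues sorted in increasing order: [-5.6056, 1.6056].


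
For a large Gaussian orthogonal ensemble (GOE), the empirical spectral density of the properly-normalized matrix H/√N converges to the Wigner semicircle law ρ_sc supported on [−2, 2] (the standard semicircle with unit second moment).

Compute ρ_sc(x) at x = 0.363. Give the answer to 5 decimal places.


ρ_sc(x) = (1/(2π)) √(4 − x²). With x = 0.363:
  4 − x² = 4 − (0.363)² = 4 − 0.131769 = 3.868231.
  √(4 − x²) = 1.966782.
  1/(2π) = 0.159155.
  ρ_sc(0.363) = 0.159155 · 1.966782 = 0.313023.

Rounded to 5 decimal places: ρ_sc(0.363) ≈ 0.31302.


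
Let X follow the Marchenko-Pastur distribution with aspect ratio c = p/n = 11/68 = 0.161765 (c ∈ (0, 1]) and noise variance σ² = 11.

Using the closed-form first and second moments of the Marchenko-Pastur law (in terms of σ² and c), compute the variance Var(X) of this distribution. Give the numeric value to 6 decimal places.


Recall the MP moments m_1 = E[X] = σ² and m_2 = E[X²] = σ⁴ (1 + c).
m_1 = E[X] = σ² = 11, so m_1² = 121.
m_2 = E[X²] = σ⁴ (1 + c) = 121 · (1 + 0.161765) = 121 · 1.161765 = 140.573529.
(Note m_2 − m_1² simplifies to c · σ⁴ = 0.161765 · 121.)

Var(X) = m_2 − m_1² = 140.573529 − 121 = 19.573529.


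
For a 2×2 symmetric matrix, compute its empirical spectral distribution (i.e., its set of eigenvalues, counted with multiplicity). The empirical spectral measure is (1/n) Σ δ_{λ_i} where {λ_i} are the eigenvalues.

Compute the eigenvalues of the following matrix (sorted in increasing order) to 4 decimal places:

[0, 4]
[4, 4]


Since M is real symmetric, both eigenvalues are real; they are the roots of det(λI − M) = λ² − (tr M) λ + det M.
tr M = 0 + 4 = 4.
det M = 0·4 − 4² = 0 − 16 = -16.
Characteristic polynomial: λ² − 4λ − 16 = 0.
Discriminant Δ = (tr M)² − 4·det M = 16 − (-64) = 80; √Δ = 8.944272.
λ = (tr M ± √Δ)/2 = (4 ± 8.944272)/2, giving (tr M − √Δ)/2 = -2.4721 and (tr M + √Δ)/2 = 6.4721.

Eigenvalues sorted in increasing order: [-2.4721, 6.4721].


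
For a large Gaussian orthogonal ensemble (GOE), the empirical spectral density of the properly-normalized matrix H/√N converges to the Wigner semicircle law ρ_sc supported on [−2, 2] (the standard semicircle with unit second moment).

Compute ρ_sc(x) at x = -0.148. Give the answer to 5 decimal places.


ρ_sc(x) = (1/(2π)) √(4 − x²). With x = -0.148:
  4 − x² = 4 − (-0.148)² = 4 − 0.021904 = 3.978096.
  √(4 − x²) = 1.994516.
  1/(2π) = 0.159155.
  ρ_sc(-0.148) = 0.159155 · 1.994516 = 0.317437.

Rounded to 5 decimal places: ρ_sc(-0.148) ≈ 0.31744.


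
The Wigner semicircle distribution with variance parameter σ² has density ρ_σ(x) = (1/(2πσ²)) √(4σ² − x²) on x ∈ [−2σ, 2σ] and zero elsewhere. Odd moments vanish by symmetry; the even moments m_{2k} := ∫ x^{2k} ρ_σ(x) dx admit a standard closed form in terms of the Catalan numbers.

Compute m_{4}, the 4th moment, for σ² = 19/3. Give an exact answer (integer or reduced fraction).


By the scaled semicircle moment identity, m_{2k} = σ^{2k} · C_k with k = 2.
C_2 = (1/(k+1)) · C(2k, k) = (1/3) · C(4, 2) = (1/3) · 6 = 2.
σ^{2k} = (σ²)^k = (19/3)^2 = 361/9.

Therefore m_{4} = σ^{4} · C_2 = (361/9) · 2 = 722/9.


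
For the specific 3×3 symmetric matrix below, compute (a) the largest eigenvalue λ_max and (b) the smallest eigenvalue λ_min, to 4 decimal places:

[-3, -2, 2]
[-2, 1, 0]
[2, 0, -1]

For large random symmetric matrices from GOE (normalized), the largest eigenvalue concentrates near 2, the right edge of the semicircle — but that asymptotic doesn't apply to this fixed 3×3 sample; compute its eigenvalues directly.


Since M is real symmetric, all three eigenvalues are real; they are the roots of det(λI − M) = λ³ − (tr M) λ² + s λ − det M, where s is the sum of the principal 2×2 minors.
tr M = -3 + 1 + (-1) = -3.
s = ((-3)·1 − (-2)²) + ((-3)·(-1) − 2²) + (1·(-1) − 0²) = -7 + (-1) + (-1) = -9.
det M (expand along row 1) = (-3)·(-1) − (-2)·2 + 2·(-2) = 3.
Characteristic polynomial: λ³ + 3λ² − 9λ − 3 = 0.
Substitute λ = y + (tr M)/3 = y − 1.000000 to remove the quadratic term: y³ + p·y + q = 0 with p = s − (tr M)²/3 = -12.000000 and q = −2(tr M)³/27 + (tr M)·s/3 − det M = 8.000000.
Three real roots ⇒ use the trigonometric (Viète) form: r = 2√(−p/3) = 4.000000, φ = arccos(3q/(p·r)) = arccos(-0.500000) = 2.094395 rad.
y_k = r·cos(φ/3 − 2πk/3) for k = 0, 1, 2 gives y = 3.064178, 0.694593, -3.758770.
λ_k = y_k − 1.000000 gives λ = 2.0642, -0.3054, -4.7588 (check: the sum is -3.0000 = tr M).

Hence λ_max = 2.0642 and λ_min = -4.7588.


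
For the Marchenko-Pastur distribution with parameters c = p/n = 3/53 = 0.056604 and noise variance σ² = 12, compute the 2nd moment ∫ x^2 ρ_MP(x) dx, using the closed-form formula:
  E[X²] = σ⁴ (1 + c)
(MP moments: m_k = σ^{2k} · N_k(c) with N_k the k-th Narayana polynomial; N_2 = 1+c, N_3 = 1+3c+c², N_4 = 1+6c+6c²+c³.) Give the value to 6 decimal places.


E[X²] = σ⁴ (1 + c) (second MP moment). With σ² = 12 (so σ⁴ = 144) and c = 3/53 = 0.056604: E[X²] = 144 · (1 + 0.056604) = 144 · 1.056604.

So E[X^2] = 152.150943.


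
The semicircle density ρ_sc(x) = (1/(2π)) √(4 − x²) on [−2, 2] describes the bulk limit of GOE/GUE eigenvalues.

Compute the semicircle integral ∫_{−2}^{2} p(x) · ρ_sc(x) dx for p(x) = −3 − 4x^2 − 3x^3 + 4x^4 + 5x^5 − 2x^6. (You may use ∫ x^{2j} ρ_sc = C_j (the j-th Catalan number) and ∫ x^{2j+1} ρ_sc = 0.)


Write p(x) = Σ a_i x^i, split into monomials and integrate each against ρ_sc separately.
Using ∫ x^{2j} ρ_sc = C_j = (1/(j+1)) C(2j, j) (Catalan numbers) and ∫ x^{2j+1} ρ_sc = 0 (odd monomials vanish by symmetry):
  i = 0 (even): a_0 · C_{0} = -3 · 1 = -3
  i = 2 (even): a_2 · C_{1} = -4 · 1 = -4
  i = 3 (odd): ∫ x^3 ρ_sc = 0 (vanishes)
  i = 4 (even): a_4 · C_{2} = 4 · 2 = 8
  i = 5 (odd): ∫ x^5 ρ_sc = 0 (vanishes)
  i = 6 (even): a_6 · C_{3} = -2 · 5 = -10

Summing the contributions: ∫_{−2}^{2} p(x) ρ_sc(x) dx = (-3) + (-4) + 8 + (-10) = -9.


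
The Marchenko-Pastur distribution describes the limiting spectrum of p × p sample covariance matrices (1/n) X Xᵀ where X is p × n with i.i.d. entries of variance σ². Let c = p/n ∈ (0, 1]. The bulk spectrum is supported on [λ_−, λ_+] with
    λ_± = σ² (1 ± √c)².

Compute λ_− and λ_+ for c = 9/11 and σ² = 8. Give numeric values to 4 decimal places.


c = 9/11 = 0.818182; √c = 0.904534.
λ_− = σ² (1 − √c)² = 8 · (1 − 0.904534)² = 8 · (0.095466)² = 0.072910.
λ_+ = σ² (1 + √c)² = 8 · (1 + 0.904534)² = 8 · (1.904534)² = 29.017999.

Rounded to 4 decimal places: λ_− ≈ 0.0729, λ_+ ≈ 29.0180.


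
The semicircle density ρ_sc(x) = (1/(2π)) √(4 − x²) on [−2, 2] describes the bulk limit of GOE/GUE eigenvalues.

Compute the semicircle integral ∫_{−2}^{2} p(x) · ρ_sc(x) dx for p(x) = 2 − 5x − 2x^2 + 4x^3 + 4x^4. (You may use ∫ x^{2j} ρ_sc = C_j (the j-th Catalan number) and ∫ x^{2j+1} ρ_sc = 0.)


Write p(x) = Σ a_i x^i, split into monomials and integrate each against ρ_sc separately.
Using ∫ x^{2j} ρ_sc = C_j = (1/(j+1)) C(2j, j) (Catalan numbers) and ∫ x^{2j+1} ρ_sc = 0 (odd monomials vanish by symmetry):
  i = 0 (even): a_0 · C_{0} = 2 · 1 = 2
  i = 1 (odd): ∫ x^1 ρ_sc = 0 (vanishes)
  i = 2 (even): a_2 · C_{1} = -2 · 1 = -2
  i = 3 (odd): ∫ x^3 ρ_sc = 0 (vanishes)
  i = 4 (even): a_4 · C_{2} = 4 · 2 = 8

Summing the contributions: ∫_{−2}^{2} p(x) ρ_sc(x) dx = 2 + (-2) + 8 = 8.


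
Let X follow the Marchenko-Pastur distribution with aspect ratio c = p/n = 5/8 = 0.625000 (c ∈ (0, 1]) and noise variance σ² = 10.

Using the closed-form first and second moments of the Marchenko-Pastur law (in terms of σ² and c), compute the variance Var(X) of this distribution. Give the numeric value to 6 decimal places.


Recall the MP moments m_1 = E[X] = σ² and m_2 = E[X²] = σ⁴ (1 + c).
m_1 = E[X] = σ² = 10, so m_1² = 100.
m_2 = E[X²] = σ⁴ (1 + c) = 100 · (1 + 0.625000) = 100 · 1.625000 = 162.500000.
(Note m_2 − m_1² simplifies to c · σ⁴ = 0.625000 · 100.)

Var(X) = m_2 − m_1² = 162.500000 − 100 = 62.500000.


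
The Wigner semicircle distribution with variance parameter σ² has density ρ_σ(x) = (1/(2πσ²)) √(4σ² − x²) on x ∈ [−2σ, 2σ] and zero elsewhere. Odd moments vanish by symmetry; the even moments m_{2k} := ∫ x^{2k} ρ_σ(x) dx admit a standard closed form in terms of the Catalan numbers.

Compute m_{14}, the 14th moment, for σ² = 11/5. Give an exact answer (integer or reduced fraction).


By the scaled semicircle moment identity, m_{2k} = σ^{2k} · C_k with k = 7.
C_7 = (1/(k+1)) · C(2k, k) = (1/8) · C(14, 7) = (1/8) · 3432 = 429.
σ^{2k} = (σ²)^k = (11/5)^7 = 19487171/78125.

Therefore m_{14} = σ^{14} · C_7 = (19487171/78125) · 429 = 8359996359/78125.


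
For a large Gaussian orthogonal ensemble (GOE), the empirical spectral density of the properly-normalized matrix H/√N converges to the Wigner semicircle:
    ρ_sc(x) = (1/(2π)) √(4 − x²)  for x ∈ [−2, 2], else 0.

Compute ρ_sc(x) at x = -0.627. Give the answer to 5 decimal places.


ρ_sc(x) = (1/(2π)) √(4 − x²). With x = -0.627:
  4 − x² = 4 − (-0.627)² = 4 − 0.393129 = 3.606871.
  √(4 − x²) = 1.899176.
  1/(2π) = 0.159155.
  ρ_sc(-0.627) = 0.159155 · 1.899176 = 0.302263.

Rounded to 5 decimal places: ρ_sc(-0.627) ≈ 0.30226.


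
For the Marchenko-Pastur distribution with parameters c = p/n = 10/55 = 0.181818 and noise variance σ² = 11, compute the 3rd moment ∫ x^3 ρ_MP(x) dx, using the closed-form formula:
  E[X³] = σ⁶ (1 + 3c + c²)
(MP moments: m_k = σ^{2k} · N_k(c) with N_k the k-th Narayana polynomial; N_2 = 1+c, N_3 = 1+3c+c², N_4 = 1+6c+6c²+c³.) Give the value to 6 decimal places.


E[X³] = σ⁶ (1 + 3c + c²) (third MP moment). With σ² = 11 (so σ⁶ = 1331) and c = 10/55 = 0.181818: E[X³] = 1331 · (1 + 3·0.181818 + (0.181818)²) = 1331 · 1.578512.

So E[X^3] = 2101.000000.


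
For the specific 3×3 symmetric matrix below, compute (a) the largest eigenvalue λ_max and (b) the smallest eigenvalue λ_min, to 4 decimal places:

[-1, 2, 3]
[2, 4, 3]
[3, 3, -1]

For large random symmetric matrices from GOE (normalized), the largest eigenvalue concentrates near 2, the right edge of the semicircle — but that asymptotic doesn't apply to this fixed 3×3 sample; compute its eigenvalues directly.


Since M is real symmetric, all three eigenvalues are real; they are the roots of det(λI − M) = λ³ − (tr M) λ² + s λ − det M, where s is the sum of the principal 2×2 minors.
tr M = -1 + 4 + (-1) = 2.
s = ((-1)·4 − 2²) + ((-1)·(-1) − 3²) + (4·(-1) − 3²) = -8 + (-8) + (-13) = -29.
det M (expand along row 1) = (-1)·(-13) − 2·(-11) + 3·(-6) = 17.
Characteristic polynomial: λ³ − 2λ² − 29λ − 17 = 0.
Substitute λ = y + (tr M)/3 = y + 0.666667 to remove the quadratic term: y³ + p·y + q = 0 with p = s − (tr M)²/3 = -30.333333 and q = −2(tr M)³/27 + (tr M)·s/3 − det M = -36.925926.
Three real roots ⇒ use the trigonometric (Viète) form: r = 2√(−p/3) = 6.359595, φ = arccos(3q/(p·r)) = arccos(0.574253) = 0.959105 rad.
y_k = r·cos(φ/3 − 2πk/3) for k = 0, 1, 2 gives y = 6.037349, -1.287736, -4.749613.
λ_k = y_k + 0.666667 gives λ = 6.7040, -0.6211, -4.0829 (check: the sum is 2.0000 = tr M).

Hence λ_max = 6.7040 and λ_min = -4.0829.


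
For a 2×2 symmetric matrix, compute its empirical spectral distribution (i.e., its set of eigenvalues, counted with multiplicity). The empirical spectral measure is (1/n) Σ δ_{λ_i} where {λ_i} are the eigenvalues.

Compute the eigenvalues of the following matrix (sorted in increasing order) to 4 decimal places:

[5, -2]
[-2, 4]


Since M is real symmetric, both eigenvalues are real; they are the roots of det(λI − M) = λ² − (tr M) λ + det M.
tr M = 5 + 4 = 9.
det M = 5·4 − (-2)² = 20 − 4 = 16.
Characteristic polynomial: λ² − 9λ + 16 = 0.
Discriminant Δ = (tr M)² − 4·det M = 81 − 64 = 17; √Δ = 4.123106.
λ = (tr M ± √Δ)/2 = (9 ± 4.123106)/2, giving (tr M − √Δ)/2 = 2.4384 and (tr M + √Δ)/2 = 6.5616.

Eigenvalues sorted in increasing order: [2.4384, 6.5616].


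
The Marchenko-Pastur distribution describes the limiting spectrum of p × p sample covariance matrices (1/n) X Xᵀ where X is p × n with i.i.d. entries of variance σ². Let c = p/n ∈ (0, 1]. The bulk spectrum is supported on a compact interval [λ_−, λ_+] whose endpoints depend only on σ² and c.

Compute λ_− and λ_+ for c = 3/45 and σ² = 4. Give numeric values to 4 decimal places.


c = 3/45 = 0.066667; √c = 0.258199.
λ_− = σ² (1 − √c)² = 4 · (1 − 0.258199)² = 4 · (0.741801)² = 2.201076.
λ_+ = σ² (1 + √c)² = 4 · (1 + 0.258199)² = 4 · (1.258199)² = 6.332258.

Rounded to 4 decimal places: λ_− ≈ 2.2011, λ_+ ≈ 6.3323.


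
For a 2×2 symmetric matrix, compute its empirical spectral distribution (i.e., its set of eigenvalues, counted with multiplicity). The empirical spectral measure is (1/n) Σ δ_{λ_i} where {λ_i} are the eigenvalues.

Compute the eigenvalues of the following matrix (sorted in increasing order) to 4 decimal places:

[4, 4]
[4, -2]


Since M is real symmetric, both eigenvalues are real; they are the roots of det(λI − M) = λ² − (tr M) λ + det M.
tr M = 4 + (-2) = 2.
det M = 4·(-2) − 4² = -8 − 16 = -24.
Characteristic polynomial: λ² − 2λ − 24 = 0.
Discriminant Δ = (tr M)² − 4·det M = 4 − (-96) = 100; √Δ = 10.000000.
λ = (tr M ± √Δ)/2 = (2 ± 10.000000)/2, giving (tr M − √Δ)/2 = -4.0000 and (tr M + √Δ)/2 = 6.0000.

Eigenvalues sorted in increasing order: [-4.0000, 6.0000].


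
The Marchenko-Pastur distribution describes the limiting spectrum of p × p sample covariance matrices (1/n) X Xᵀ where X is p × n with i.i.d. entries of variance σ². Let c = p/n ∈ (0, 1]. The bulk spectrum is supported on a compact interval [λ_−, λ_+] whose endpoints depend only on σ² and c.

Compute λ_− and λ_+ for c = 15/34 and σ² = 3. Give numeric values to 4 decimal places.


c = 15/34 = 0.441176; √c = 0.664211.
λ_− = σ² (1 − √c)² = 3 · (1 − 0.664211)² = 3 · (0.335789)² = 0.338262.
λ_+ = σ² (1 + √c)² = 3 · (1 + 0.664211)² = 3 · (1.664211)² = 8.308796.

Rounded to 4 decimal places: λ_− ≈ 0.3383, λ_+ ≈ 8.3088.


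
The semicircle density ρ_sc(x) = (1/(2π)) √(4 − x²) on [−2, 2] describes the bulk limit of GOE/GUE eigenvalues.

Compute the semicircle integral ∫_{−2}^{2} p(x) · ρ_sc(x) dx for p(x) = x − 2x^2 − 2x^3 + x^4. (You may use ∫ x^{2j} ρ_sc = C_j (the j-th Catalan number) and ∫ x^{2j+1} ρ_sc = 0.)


Write p(x) = Σ a_i x^i, split into monomials and integrate each against ρ_sc separately.
Using ∫ x^{2j} ρ_sc = C_j = (1/(j+1)) C(2j, j) (Catalan numbers) and ∫ x^{2j+1} ρ_sc = 0 (odd monomials vanish by symmetry):
  i = 1 (odd): ∫ x^1 ρ_sc = 0 (vanishes)
  i = 2 (even): a_2 · C_{1} = -2 · 1 = -2
  i = 3 (odd): ∫ x^3 ρ_sc = 0 (vanishes)
  i = 4 (even): a_4 · C_{2} = 1 · 2 = 2

Summing the contributions: ∫_{−2}^{2} p(x) ρ_sc(x) dx = (-2) + 2 = 0.


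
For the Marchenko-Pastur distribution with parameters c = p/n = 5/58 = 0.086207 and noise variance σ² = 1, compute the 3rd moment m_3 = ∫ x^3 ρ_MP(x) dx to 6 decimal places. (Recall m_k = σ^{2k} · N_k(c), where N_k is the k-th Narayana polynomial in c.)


E[X³] = σ⁶ (1 + 3c + c²) (third MP moment). With σ² = 1 (so σ⁶ = 1) and c = 5/58 = 0.086207: E[X³] = 1 · (1 + 3·0.086207 + (0.086207)²) = 1 · 1.266052.

So E[X^3] = 1.266052.


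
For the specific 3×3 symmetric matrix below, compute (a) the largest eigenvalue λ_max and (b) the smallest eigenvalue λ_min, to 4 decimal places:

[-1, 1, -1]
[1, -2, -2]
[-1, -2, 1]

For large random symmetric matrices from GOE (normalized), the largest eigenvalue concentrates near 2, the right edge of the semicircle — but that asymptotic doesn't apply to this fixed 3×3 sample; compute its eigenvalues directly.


Since M is real symmetric, all three eigenvalues are real; they are the roots of det(λI − M) = λ³ − (tr M) λ² + s λ − det M, where s is the sum of the principal 2×2 minors.
tr M = -1 + (-2) + 1 = -2.
s = ((-1)·(-2) − 1²) + ((-1)·1 − (-1)²) + ((-2)·1 − (-2)²) = 1 + (-2) + (-6) = -7.
det M (expand along row 1) = (-1)·(-6) − 1·(-1) + (-1)·(-4) = 11.
Characteristic polynomial: λ³ + 2λ² − 7λ − 11 = 0.
Substitute λ = y + (tr M)/3 = y − 0.666667 to remove the quadratic term: y³ + p·y + q = 0 with p = s − (tr M)²/3 = -8.333333 and q = −2(tr M)³/27 + (tr M)·s/3 − det M = -5.740741.
Three real roots ⇒ use the trigonometric (Viète) form: r = 2√(−p/3) = 3.333333, φ = arccos(3q/(p·r)) = arccos(0.620000) = 0.902054 rad.
y_k = r·cos(φ/3 − 2πk/3) for k = 0, 1, 2 gives y = 3.183780, -0.736909, -2.446871.
λ_k = y_k − 0.666667 gives λ = 2.5171, -1.4036, -3.1135 (check: the sum is -2.0000 = tr M).

Hence λ_max = 2.5171 and λ_min = -3.1135.
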